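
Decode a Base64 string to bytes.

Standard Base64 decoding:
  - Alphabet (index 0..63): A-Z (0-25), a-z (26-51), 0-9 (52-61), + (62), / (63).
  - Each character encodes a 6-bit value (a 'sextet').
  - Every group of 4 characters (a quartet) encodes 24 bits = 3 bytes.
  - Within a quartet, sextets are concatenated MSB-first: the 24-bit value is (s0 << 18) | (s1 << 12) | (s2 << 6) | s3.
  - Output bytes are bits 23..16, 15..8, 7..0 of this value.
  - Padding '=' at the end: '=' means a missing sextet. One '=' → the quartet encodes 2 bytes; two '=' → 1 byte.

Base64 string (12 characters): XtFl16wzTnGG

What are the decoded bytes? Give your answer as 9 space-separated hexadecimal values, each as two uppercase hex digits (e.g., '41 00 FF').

After char 0 ('X'=23): chars_in_quartet=1 acc=0x17 bytes_emitted=0
After char 1 ('t'=45): chars_in_quartet=2 acc=0x5ED bytes_emitted=0
After char 2 ('F'=5): chars_in_quartet=3 acc=0x17B45 bytes_emitted=0
After char 3 ('l'=37): chars_in_quartet=4 acc=0x5ED165 -> emit 5E D1 65, reset; bytes_emitted=3
After char 4 ('1'=53): chars_in_quartet=1 acc=0x35 bytes_emitted=3
After char 5 ('6'=58): chars_in_quartet=2 acc=0xD7A bytes_emitted=3
After char 6 ('w'=48): chars_in_quartet=3 acc=0x35EB0 bytes_emitted=3
After char 7 ('z'=51): chars_in_quartet=4 acc=0xD7AC33 -> emit D7 AC 33, reset; bytes_emitted=6
After char 8 ('T'=19): chars_in_quartet=1 acc=0x13 bytes_emitted=6
After char 9 ('n'=39): chars_in_quartet=2 acc=0x4E7 bytes_emitted=6
After char 10 ('G'=6): chars_in_quartet=3 acc=0x139C6 bytes_emitted=6
After char 11 ('G'=6): chars_in_quartet=4 acc=0x4E7186 -> emit 4E 71 86, reset; bytes_emitted=9

Answer: 5E D1 65 D7 AC 33 4E 71 86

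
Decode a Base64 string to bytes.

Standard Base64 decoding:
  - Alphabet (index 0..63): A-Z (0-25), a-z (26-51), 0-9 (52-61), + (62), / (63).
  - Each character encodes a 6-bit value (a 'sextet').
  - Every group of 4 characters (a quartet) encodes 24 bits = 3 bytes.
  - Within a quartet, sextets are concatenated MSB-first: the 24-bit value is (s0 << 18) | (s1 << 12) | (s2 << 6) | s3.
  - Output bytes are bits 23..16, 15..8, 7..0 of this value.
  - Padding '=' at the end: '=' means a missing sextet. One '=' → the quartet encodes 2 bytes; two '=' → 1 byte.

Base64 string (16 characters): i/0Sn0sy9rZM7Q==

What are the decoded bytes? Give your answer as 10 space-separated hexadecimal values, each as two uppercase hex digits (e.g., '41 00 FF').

After char 0 ('i'=34): chars_in_quartet=1 acc=0x22 bytes_emitted=0
After char 1 ('/'=63): chars_in_quartet=2 acc=0x8BF bytes_emitted=0
After char 2 ('0'=52): chars_in_quartet=3 acc=0x22FF4 bytes_emitted=0
After char 3 ('S'=18): chars_in_quartet=4 acc=0x8BFD12 -> emit 8B FD 12, reset; bytes_emitted=3
After char 4 ('n'=39): chars_in_quartet=1 acc=0x27 bytes_emitted=3
After char 5 ('0'=52): chars_in_quartet=2 acc=0x9F4 bytes_emitted=3
After char 6 ('s'=44): chars_in_quartet=3 acc=0x27D2C bytes_emitted=3
After char 7 ('y'=50): chars_in_quartet=4 acc=0x9F4B32 -> emit 9F 4B 32, reset; bytes_emitted=6
After char 8 ('9'=61): chars_in_quartet=1 acc=0x3D bytes_emitted=6
After char 9 ('r'=43): chars_in_quartet=2 acc=0xF6B bytes_emitted=6
After char 10 ('Z'=25): chars_in_quartet=3 acc=0x3DAD9 bytes_emitted=6
After char 11 ('M'=12): chars_in_quartet=4 acc=0xF6B64C -> emit F6 B6 4C, reset; bytes_emitted=9
After char 12 ('7'=59): chars_in_quartet=1 acc=0x3B bytes_emitted=9
After char 13 ('Q'=16): chars_in_quartet=2 acc=0xED0 bytes_emitted=9
Padding '==': partial quartet acc=0xED0 -> emit ED; bytes_emitted=10

Answer: 8B FD 12 9F 4B 32 F6 B6 4C ED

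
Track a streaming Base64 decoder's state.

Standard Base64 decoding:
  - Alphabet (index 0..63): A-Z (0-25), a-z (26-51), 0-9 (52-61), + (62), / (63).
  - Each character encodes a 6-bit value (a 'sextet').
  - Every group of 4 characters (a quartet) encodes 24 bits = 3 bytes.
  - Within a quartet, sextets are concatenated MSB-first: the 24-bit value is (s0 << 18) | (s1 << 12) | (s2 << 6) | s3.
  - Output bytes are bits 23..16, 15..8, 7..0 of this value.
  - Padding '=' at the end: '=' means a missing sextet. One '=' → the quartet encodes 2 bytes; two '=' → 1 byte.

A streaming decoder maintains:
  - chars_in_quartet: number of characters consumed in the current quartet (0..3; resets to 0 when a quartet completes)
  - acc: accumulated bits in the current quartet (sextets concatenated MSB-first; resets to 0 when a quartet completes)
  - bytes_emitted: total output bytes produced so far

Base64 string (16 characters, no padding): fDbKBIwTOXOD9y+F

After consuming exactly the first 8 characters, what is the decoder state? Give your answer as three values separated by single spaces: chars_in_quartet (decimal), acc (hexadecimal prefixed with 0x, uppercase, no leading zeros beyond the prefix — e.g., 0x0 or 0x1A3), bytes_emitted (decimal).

Answer: 0 0x0 6

Derivation:
After char 0 ('f'=31): chars_in_quartet=1 acc=0x1F bytes_emitted=0
After char 1 ('D'=3): chars_in_quartet=2 acc=0x7C3 bytes_emitted=0
After char 2 ('b'=27): chars_in_quartet=3 acc=0x1F0DB bytes_emitted=0
After char 3 ('K'=10): chars_in_quartet=4 acc=0x7C36CA -> emit 7C 36 CA, reset; bytes_emitted=3
After char 4 ('B'=1): chars_in_quartet=1 acc=0x1 bytes_emitted=3
After char 5 ('I'=8): chars_in_quartet=2 acc=0x48 bytes_emitted=3
After char 6 ('w'=48): chars_in_quartet=3 acc=0x1230 bytes_emitted=3
After char 7 ('T'=19): chars_in_quartet=4 acc=0x48C13 -> emit 04 8C 13, reset; bytes_emitted=6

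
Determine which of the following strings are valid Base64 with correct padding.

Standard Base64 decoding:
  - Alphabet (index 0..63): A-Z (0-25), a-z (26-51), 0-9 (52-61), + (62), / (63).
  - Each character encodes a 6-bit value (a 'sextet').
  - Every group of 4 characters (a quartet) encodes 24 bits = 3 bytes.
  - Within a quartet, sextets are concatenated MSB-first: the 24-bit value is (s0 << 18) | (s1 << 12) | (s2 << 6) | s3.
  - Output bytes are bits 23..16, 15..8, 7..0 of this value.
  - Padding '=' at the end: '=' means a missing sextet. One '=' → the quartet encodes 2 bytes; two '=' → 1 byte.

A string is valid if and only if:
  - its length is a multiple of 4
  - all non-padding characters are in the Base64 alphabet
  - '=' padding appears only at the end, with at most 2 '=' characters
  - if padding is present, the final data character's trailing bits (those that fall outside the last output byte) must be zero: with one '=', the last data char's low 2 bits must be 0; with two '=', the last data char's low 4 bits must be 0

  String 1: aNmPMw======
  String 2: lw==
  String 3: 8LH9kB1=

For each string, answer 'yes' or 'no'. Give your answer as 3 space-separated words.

String 1: 'aNmPMw======' → invalid (6 pad chars (max 2))
String 2: 'lw==' → valid
String 3: '8LH9kB1=' → invalid (bad trailing bits)

Answer: no yes no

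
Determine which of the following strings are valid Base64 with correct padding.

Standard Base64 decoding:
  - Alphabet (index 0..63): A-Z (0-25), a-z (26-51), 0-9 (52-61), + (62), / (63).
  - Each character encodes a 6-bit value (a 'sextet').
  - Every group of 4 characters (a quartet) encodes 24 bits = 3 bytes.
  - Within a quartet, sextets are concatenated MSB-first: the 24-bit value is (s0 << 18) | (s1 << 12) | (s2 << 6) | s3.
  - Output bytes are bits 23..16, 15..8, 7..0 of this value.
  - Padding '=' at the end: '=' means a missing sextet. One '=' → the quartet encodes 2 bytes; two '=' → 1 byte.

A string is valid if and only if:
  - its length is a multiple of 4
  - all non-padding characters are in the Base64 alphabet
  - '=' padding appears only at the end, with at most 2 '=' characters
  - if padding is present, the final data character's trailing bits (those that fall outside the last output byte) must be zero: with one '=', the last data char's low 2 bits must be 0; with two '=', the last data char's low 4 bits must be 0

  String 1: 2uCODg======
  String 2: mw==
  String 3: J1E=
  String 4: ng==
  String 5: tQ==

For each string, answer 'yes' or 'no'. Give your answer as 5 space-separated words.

String 1: '2uCODg======' → invalid (6 pad chars (max 2))
String 2: 'mw==' → valid
String 3: 'J1E=' → valid
String 4: 'ng==' → valid
String 5: 'tQ==' → valid

Answer: no yes yes yes yes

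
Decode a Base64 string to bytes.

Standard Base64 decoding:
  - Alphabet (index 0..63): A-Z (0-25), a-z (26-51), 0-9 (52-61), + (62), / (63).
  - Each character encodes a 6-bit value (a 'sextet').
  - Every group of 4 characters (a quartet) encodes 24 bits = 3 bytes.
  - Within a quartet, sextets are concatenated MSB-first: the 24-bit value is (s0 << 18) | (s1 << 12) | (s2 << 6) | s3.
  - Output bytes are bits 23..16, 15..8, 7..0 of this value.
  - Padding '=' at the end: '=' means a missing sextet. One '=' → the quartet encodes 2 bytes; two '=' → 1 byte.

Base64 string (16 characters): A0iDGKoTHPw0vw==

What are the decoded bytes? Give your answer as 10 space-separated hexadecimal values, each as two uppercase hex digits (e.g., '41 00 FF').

After char 0 ('A'=0): chars_in_quartet=1 acc=0x0 bytes_emitted=0
After char 1 ('0'=52): chars_in_quartet=2 acc=0x34 bytes_emitted=0
After char 2 ('i'=34): chars_in_quartet=3 acc=0xD22 bytes_emitted=0
After char 3 ('D'=3): chars_in_quartet=4 acc=0x34883 -> emit 03 48 83, reset; bytes_emitted=3
After char 4 ('G'=6): chars_in_quartet=1 acc=0x6 bytes_emitted=3
After char 5 ('K'=10): chars_in_quartet=2 acc=0x18A bytes_emitted=3
After char 6 ('o'=40): chars_in_quartet=3 acc=0x62A8 bytes_emitted=3
After char 7 ('T'=19): chars_in_quartet=4 acc=0x18AA13 -> emit 18 AA 13, reset; bytes_emitted=6
After char 8 ('H'=7): chars_in_quartet=1 acc=0x7 bytes_emitted=6
After char 9 ('P'=15): chars_in_quartet=2 acc=0x1CF bytes_emitted=6
After char 10 ('w'=48): chars_in_quartet=3 acc=0x73F0 bytes_emitted=6
After char 11 ('0'=52): chars_in_quartet=4 acc=0x1CFC34 -> emit 1C FC 34, reset; bytes_emitted=9
After char 12 ('v'=47): chars_in_quartet=1 acc=0x2F bytes_emitted=9
After char 13 ('w'=48): chars_in_quartet=2 acc=0xBF0 bytes_emitted=9
Padding '==': partial quartet acc=0xBF0 -> emit BF; bytes_emitted=10

Answer: 03 48 83 18 AA 13 1C FC 34 BF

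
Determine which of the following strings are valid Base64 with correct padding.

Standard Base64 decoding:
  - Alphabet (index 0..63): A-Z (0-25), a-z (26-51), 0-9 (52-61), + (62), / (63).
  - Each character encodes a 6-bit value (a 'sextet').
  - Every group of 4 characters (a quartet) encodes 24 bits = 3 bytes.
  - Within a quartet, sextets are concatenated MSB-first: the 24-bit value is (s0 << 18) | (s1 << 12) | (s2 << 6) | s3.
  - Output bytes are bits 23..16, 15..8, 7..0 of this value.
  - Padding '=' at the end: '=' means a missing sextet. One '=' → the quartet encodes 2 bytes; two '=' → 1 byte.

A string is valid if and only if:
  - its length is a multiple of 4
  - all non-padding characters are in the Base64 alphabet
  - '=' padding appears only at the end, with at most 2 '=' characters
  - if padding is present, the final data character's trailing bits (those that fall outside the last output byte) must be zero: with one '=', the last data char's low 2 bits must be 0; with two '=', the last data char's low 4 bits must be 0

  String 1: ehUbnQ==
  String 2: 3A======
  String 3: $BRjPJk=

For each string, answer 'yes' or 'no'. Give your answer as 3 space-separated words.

String 1: 'ehUbnQ==' → valid
String 2: '3A======' → invalid (6 pad chars (max 2))
String 3: '$BRjPJk=' → invalid (bad char(s): ['$'])

Answer: yes no no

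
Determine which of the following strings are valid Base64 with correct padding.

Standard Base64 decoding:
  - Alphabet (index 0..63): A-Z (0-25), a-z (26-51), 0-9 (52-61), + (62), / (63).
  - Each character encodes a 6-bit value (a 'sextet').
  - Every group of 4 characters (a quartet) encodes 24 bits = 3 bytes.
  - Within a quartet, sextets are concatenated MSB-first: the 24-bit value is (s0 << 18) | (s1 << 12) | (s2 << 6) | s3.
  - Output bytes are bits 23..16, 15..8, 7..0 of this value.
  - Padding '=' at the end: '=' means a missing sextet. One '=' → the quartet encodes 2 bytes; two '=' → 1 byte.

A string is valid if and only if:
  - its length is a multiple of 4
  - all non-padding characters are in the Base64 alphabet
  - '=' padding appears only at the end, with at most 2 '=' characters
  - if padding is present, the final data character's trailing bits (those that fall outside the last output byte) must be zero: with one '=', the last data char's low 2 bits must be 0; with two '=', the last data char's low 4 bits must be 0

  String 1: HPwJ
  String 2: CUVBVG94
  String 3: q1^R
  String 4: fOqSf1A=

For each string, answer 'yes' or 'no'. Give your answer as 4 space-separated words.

String 1: 'HPwJ' → valid
String 2: 'CUVBVG94' → valid
String 3: 'q1^R' → invalid (bad char(s): ['^'])
String 4: 'fOqSf1A=' → valid

Answer: yes yes no yes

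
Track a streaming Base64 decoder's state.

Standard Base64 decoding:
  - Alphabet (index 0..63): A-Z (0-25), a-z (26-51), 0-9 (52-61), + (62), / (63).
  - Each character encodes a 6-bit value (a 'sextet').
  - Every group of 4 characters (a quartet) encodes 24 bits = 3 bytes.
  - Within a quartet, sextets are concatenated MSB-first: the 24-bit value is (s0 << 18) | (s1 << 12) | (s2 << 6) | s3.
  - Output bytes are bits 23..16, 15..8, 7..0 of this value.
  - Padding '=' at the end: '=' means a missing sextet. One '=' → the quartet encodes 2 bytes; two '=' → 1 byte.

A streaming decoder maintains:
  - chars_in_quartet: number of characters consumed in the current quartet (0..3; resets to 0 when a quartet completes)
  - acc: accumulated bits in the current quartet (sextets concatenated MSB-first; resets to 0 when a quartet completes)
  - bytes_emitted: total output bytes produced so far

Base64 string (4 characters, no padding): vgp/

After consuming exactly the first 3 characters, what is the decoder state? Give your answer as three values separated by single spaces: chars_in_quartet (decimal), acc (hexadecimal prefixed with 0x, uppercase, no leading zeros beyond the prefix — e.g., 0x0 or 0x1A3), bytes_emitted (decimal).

After char 0 ('v'=47): chars_in_quartet=1 acc=0x2F bytes_emitted=0
After char 1 ('g'=32): chars_in_quartet=2 acc=0xBE0 bytes_emitted=0
After char 2 ('p'=41): chars_in_quartet=3 acc=0x2F829 bytes_emitted=0

Answer: 3 0x2F829 0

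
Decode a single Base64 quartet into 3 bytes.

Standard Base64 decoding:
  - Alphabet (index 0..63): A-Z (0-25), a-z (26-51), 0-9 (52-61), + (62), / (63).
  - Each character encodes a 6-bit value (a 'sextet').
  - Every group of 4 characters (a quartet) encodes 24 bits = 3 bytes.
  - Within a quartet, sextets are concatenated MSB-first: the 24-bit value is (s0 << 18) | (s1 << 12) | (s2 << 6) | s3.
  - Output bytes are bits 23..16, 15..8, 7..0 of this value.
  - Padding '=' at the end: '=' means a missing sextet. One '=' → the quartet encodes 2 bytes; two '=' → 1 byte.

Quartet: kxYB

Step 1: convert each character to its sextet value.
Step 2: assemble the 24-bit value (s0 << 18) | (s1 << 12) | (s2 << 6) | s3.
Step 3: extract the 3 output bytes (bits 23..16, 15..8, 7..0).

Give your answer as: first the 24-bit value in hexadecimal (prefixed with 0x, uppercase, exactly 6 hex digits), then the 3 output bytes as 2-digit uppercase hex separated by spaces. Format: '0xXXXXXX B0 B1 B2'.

Sextets: k=36, x=49, Y=24, B=1
24-bit: (36<<18) | (49<<12) | (24<<6) | 1
      = 0x900000 | 0x031000 | 0x000600 | 0x000001
      = 0x931601
Bytes: (v>>16)&0xFF=93, (v>>8)&0xFF=16, v&0xFF=01

Answer: 0x931601 93 16 01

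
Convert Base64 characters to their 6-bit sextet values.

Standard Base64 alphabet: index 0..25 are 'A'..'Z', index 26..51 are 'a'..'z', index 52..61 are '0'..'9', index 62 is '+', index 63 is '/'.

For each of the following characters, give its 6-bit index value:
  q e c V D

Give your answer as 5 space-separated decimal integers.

Answer: 42 30 28 21 3

Derivation:
'q': a..z range, 26 + ord('q') − ord('a') = 42
'e': a..z range, 26 + ord('e') − ord('a') = 30
'c': a..z range, 26 + ord('c') − ord('a') = 28
'V': A..Z range, ord('V') − ord('A') = 21
'D': A..Z range, ord('D') − ord('A') = 3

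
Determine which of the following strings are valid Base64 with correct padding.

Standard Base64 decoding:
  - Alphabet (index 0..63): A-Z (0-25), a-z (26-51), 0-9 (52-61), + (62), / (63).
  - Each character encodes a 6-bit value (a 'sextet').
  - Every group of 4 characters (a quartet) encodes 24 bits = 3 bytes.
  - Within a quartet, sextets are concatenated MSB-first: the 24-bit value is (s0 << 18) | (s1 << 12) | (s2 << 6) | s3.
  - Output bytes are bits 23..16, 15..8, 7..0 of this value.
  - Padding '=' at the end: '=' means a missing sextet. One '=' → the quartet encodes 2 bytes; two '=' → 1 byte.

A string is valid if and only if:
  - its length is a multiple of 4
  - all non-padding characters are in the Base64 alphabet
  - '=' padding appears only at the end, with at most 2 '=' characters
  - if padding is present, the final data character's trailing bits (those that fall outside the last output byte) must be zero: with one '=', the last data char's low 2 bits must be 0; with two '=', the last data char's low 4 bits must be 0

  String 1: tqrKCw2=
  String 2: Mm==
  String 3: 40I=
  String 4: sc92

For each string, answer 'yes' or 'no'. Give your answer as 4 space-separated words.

Answer: no no yes yes

Derivation:
String 1: 'tqrKCw2=' → invalid (bad trailing bits)
String 2: 'Mm==' → invalid (bad trailing bits)
String 3: '40I=' → valid
String 4: 'sc92' → valid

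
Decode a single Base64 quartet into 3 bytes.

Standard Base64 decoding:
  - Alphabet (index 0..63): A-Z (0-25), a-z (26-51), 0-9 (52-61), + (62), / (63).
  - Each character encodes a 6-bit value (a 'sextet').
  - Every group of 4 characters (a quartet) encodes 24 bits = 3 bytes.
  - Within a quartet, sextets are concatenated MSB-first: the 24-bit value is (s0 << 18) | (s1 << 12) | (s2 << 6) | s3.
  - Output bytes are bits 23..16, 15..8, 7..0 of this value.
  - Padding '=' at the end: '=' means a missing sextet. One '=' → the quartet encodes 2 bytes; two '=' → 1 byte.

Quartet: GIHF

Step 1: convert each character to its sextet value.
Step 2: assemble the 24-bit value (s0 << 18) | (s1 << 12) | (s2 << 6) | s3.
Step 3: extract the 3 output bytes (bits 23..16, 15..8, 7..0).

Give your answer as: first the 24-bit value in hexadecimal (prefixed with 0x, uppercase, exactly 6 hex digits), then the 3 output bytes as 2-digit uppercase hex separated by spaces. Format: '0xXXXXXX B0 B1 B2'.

Answer: 0x1881C5 18 81 C5

Derivation:
Sextets: G=6, I=8, H=7, F=5
24-bit: (6<<18) | (8<<12) | (7<<6) | 5
      = 0x180000 | 0x008000 | 0x0001C0 | 0x000005
      = 0x1881C5
Bytes: (v>>16)&0xFF=18, (v>>8)&0xFF=81, v&0xFF=C5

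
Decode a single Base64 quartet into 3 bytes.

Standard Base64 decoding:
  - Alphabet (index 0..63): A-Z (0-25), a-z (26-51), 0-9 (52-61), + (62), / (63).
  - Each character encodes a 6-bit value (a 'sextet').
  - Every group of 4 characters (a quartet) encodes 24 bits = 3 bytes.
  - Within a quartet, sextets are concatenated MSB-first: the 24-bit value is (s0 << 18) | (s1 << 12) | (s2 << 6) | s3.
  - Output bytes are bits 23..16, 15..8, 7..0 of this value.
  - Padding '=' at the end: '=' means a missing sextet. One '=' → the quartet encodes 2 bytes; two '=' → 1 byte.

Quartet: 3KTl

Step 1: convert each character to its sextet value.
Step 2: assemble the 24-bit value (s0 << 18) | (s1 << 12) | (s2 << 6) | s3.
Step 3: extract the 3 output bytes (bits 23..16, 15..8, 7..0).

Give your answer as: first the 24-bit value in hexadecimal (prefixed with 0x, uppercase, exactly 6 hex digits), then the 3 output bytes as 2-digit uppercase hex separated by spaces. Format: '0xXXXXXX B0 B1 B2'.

Sextets: 3=55, K=10, T=19, l=37
24-bit: (55<<18) | (10<<12) | (19<<6) | 37
      = 0xDC0000 | 0x00A000 | 0x0004C0 | 0x000025
      = 0xDCA4E5
Bytes: (v>>16)&0xFF=DC, (v>>8)&0xFF=A4, v&0xFF=E5

Answer: 0xDCA4E5 DC A4 E5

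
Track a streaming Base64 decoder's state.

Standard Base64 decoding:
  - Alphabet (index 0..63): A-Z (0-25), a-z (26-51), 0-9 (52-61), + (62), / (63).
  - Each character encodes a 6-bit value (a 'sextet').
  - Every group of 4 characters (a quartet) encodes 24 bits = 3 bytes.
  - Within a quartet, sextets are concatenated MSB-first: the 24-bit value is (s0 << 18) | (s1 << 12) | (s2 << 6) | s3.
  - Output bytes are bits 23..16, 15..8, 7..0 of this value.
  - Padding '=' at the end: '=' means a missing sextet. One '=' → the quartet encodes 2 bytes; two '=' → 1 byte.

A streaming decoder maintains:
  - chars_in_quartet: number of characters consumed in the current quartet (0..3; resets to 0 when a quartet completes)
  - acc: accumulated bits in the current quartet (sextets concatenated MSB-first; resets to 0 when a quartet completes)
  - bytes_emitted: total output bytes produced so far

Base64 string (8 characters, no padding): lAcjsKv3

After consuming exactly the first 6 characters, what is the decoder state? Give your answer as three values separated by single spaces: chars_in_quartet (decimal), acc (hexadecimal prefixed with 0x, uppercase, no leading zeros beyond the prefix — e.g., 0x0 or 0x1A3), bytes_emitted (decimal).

After char 0 ('l'=37): chars_in_quartet=1 acc=0x25 bytes_emitted=0
After char 1 ('A'=0): chars_in_quartet=2 acc=0x940 bytes_emitted=0
After char 2 ('c'=28): chars_in_quartet=3 acc=0x2501C bytes_emitted=0
After char 3 ('j'=35): chars_in_quartet=4 acc=0x940723 -> emit 94 07 23, reset; bytes_emitted=3
After char 4 ('s'=44): chars_in_quartet=1 acc=0x2C bytes_emitted=3
After char 5 ('K'=10): chars_in_quartet=2 acc=0xB0A bytes_emitted=3

Answer: 2 0xB0A 3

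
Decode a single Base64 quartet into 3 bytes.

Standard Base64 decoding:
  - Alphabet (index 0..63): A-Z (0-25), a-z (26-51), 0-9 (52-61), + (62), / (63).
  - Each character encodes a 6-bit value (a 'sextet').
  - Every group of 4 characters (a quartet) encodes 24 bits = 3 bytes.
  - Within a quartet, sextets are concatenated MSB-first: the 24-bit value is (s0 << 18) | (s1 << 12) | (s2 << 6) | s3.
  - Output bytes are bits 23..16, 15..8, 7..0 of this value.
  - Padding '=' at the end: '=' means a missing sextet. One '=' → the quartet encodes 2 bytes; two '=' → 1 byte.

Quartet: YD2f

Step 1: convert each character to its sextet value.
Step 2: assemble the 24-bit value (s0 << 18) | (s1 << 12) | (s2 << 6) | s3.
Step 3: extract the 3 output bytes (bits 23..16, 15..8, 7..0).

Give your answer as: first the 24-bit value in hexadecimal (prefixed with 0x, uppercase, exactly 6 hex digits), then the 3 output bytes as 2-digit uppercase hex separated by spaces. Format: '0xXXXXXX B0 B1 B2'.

Sextets: Y=24, D=3, 2=54, f=31
24-bit: (24<<18) | (3<<12) | (54<<6) | 31
      = 0x600000 | 0x003000 | 0x000D80 | 0x00001F
      = 0x603D9F
Bytes: (v>>16)&0xFF=60, (v>>8)&0xFF=3D, v&0xFF=9F

Answer: 0x603D9F 60 3D 9F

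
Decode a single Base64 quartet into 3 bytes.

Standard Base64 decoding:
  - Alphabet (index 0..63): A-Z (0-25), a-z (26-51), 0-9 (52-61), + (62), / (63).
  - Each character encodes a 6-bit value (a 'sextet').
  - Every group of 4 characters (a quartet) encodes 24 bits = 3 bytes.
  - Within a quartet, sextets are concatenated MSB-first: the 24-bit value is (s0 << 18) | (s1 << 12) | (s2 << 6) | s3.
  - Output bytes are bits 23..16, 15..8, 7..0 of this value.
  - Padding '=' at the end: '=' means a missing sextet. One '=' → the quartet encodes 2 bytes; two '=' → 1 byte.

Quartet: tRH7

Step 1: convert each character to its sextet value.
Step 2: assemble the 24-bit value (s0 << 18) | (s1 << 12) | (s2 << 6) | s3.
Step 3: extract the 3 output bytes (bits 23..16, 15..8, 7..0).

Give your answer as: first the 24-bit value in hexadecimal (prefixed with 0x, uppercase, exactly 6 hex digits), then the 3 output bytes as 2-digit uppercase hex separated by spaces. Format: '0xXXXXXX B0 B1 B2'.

Answer: 0xB511FB B5 11 FB

Derivation:
Sextets: t=45, R=17, H=7, 7=59
24-bit: (45<<18) | (17<<12) | (7<<6) | 59
      = 0xB40000 | 0x011000 | 0x0001C0 | 0x00003B
      = 0xB511FB
Bytes: (v>>16)&0xFF=B5, (v>>8)&0xFF=11, v&0xFF=FB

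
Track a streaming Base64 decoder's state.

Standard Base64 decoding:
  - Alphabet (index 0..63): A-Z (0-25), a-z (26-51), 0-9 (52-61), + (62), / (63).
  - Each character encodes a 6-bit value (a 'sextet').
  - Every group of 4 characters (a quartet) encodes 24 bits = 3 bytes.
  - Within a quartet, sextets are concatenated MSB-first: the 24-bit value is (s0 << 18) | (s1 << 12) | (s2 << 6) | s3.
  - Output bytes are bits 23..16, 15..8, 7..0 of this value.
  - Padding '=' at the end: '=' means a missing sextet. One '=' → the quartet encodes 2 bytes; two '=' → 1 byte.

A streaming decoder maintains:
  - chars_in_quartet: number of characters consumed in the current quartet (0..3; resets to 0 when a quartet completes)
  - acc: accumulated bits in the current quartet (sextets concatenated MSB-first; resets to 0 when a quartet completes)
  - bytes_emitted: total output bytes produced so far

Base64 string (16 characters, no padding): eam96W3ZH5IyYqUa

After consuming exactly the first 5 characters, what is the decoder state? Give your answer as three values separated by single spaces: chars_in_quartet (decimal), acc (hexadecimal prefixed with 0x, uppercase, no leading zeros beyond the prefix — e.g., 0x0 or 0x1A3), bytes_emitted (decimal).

Answer: 1 0x3A 3

Derivation:
After char 0 ('e'=30): chars_in_quartet=1 acc=0x1E bytes_emitted=0
After char 1 ('a'=26): chars_in_quartet=2 acc=0x79A bytes_emitted=0
After char 2 ('m'=38): chars_in_quartet=3 acc=0x1E6A6 bytes_emitted=0
After char 3 ('9'=61): chars_in_quartet=4 acc=0x79A9BD -> emit 79 A9 BD, reset; bytes_emitted=3
After char 4 ('6'=58): chars_in_quartet=1 acc=0x3A bytes_emitted=3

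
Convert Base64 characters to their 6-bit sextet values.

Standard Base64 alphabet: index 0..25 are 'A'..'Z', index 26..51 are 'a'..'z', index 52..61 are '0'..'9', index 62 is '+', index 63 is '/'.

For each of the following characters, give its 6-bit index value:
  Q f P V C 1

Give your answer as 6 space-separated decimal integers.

Answer: 16 31 15 21 2 53

Derivation:
'Q': A..Z range, ord('Q') − ord('A') = 16
'f': a..z range, 26 + ord('f') − ord('a') = 31
'P': A..Z range, ord('P') − ord('A') = 15
'V': A..Z range, ord('V') − ord('A') = 21
'C': A..Z range, ord('C') − ord('A') = 2
'1': 0..9 range, 52 + ord('1') − ord('0') = 53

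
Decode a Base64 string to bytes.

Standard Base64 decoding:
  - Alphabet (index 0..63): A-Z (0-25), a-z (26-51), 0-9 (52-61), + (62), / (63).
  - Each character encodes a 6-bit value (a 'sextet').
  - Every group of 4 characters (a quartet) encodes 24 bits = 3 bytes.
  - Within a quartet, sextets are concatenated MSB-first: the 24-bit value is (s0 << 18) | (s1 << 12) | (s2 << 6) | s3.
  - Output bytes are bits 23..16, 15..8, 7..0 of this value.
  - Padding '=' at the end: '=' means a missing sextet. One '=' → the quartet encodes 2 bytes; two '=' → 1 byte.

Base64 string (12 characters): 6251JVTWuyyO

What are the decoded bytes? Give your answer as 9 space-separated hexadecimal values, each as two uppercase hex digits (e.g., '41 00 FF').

Answer: EB 6E 75 25 54 D6 BB 2C 8E

Derivation:
After char 0 ('6'=58): chars_in_quartet=1 acc=0x3A bytes_emitted=0
After char 1 ('2'=54): chars_in_quartet=2 acc=0xEB6 bytes_emitted=0
After char 2 ('5'=57): chars_in_quartet=3 acc=0x3ADB9 bytes_emitted=0
After char 3 ('1'=53): chars_in_quartet=4 acc=0xEB6E75 -> emit EB 6E 75, reset; bytes_emitted=3
After char 4 ('J'=9): chars_in_quartet=1 acc=0x9 bytes_emitted=3
After char 5 ('V'=21): chars_in_quartet=2 acc=0x255 bytes_emitted=3
After char 6 ('T'=19): chars_in_quartet=3 acc=0x9553 bytes_emitted=3
After char 7 ('W'=22): chars_in_quartet=4 acc=0x2554D6 -> emit 25 54 D6, reset; bytes_emitted=6
After char 8 ('u'=46): chars_in_quartet=1 acc=0x2E bytes_emitted=6
After char 9 ('y'=50): chars_in_quartet=2 acc=0xBB2 bytes_emitted=6
After char 10 ('y'=50): chars_in_quartet=3 acc=0x2ECB2 bytes_emitted=6
After char 11 ('O'=14): chars_in_quartet=4 acc=0xBB2C8E -> emit BB 2C 8E, reset; bytes_emitted=9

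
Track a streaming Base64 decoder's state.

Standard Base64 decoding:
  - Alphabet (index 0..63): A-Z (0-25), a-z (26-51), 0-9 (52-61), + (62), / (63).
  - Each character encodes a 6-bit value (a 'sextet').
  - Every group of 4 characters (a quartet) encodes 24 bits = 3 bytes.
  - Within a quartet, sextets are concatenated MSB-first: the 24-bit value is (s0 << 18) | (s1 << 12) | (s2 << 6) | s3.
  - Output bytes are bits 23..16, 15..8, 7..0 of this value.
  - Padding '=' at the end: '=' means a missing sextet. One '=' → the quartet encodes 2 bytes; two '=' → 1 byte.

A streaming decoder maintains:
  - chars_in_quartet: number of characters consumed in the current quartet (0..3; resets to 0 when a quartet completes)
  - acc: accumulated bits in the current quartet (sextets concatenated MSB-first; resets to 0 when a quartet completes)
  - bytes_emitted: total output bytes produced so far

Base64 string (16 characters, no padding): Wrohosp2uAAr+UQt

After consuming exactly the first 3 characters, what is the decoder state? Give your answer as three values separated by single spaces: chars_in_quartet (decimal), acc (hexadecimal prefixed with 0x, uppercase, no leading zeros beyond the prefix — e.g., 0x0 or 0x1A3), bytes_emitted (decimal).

After char 0 ('W'=22): chars_in_quartet=1 acc=0x16 bytes_emitted=0
After char 1 ('r'=43): chars_in_quartet=2 acc=0x5AB bytes_emitted=0
After char 2 ('o'=40): chars_in_quartet=3 acc=0x16AE8 bytes_emitted=0

Answer: 3 0x16AE8 0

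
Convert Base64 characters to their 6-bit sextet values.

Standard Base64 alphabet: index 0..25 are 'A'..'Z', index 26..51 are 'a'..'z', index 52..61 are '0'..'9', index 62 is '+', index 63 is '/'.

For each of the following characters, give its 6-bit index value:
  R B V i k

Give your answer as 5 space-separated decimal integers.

'R': A..Z range, ord('R') − ord('A') = 17
'B': A..Z range, ord('B') − ord('A') = 1
'V': A..Z range, ord('V') − ord('A') = 21
'i': a..z range, 26 + ord('i') − ord('a') = 34
'k': a..z range, 26 + ord('k') − ord('a') = 36

Answer: 17 1 21 34 36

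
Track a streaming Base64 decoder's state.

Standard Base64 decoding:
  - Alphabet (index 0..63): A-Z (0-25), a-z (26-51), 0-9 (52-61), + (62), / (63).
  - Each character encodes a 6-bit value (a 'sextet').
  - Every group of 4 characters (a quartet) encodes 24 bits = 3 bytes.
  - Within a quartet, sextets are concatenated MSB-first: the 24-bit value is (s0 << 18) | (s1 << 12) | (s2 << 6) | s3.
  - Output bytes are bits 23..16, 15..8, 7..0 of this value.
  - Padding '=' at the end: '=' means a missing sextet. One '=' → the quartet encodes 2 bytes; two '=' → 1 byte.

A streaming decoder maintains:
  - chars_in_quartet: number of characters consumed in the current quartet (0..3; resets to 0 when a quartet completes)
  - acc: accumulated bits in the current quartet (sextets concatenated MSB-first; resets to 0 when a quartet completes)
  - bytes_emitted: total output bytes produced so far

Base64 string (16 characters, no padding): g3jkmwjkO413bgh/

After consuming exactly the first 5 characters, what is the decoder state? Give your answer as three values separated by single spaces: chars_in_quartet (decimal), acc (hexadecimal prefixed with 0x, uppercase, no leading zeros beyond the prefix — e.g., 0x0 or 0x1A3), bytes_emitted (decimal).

Answer: 1 0x26 3

Derivation:
After char 0 ('g'=32): chars_in_quartet=1 acc=0x20 bytes_emitted=0
After char 1 ('3'=55): chars_in_quartet=2 acc=0x837 bytes_emitted=0
After char 2 ('j'=35): chars_in_quartet=3 acc=0x20DE3 bytes_emitted=0
After char 3 ('k'=36): chars_in_quartet=4 acc=0x8378E4 -> emit 83 78 E4, reset; bytes_emitted=3
After char 4 ('m'=38): chars_in_quartet=1 acc=0x26 bytes_emitted=3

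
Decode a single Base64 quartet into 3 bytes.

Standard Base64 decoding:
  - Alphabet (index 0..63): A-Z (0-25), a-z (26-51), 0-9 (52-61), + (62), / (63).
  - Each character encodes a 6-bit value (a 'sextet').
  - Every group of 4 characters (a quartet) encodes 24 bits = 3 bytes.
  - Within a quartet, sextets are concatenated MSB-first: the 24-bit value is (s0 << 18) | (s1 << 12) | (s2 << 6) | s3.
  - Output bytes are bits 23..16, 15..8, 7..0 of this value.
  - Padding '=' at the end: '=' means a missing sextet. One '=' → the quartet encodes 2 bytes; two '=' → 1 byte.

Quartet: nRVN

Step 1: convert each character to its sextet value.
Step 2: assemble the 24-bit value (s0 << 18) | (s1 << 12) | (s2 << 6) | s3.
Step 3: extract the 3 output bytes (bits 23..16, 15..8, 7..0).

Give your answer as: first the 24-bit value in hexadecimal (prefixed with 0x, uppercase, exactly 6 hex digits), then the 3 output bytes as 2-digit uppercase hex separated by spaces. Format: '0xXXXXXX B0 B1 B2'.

Answer: 0x9D154D 9D 15 4D

Derivation:
Sextets: n=39, R=17, V=21, N=13
24-bit: (39<<18) | (17<<12) | (21<<6) | 13
      = 0x9C0000 | 0x011000 | 0x000540 | 0x00000D
      = 0x9D154D
Bytes: (v>>16)&0xFF=9D, (v>>8)&0xFF=15, v&0xFF=4D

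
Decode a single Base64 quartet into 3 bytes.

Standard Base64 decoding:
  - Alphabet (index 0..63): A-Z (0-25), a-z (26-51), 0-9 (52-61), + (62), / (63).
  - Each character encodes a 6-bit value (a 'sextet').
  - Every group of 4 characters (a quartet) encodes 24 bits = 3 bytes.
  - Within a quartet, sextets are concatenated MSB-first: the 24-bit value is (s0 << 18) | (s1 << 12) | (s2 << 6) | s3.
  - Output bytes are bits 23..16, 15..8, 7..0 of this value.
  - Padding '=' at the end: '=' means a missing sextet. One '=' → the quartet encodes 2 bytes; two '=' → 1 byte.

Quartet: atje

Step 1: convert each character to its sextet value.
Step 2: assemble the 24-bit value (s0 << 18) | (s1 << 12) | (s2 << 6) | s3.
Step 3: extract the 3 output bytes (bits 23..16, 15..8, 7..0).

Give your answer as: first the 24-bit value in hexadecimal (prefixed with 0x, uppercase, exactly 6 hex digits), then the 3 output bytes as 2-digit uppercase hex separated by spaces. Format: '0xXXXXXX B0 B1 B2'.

Sextets: a=26, t=45, j=35, e=30
24-bit: (26<<18) | (45<<12) | (35<<6) | 30
      = 0x680000 | 0x02D000 | 0x0008C0 | 0x00001E
      = 0x6AD8DE
Bytes: (v>>16)&0xFF=6A, (v>>8)&0xFF=D8, v&0xFF=DE

Answer: 0x6AD8DE 6A D8 DE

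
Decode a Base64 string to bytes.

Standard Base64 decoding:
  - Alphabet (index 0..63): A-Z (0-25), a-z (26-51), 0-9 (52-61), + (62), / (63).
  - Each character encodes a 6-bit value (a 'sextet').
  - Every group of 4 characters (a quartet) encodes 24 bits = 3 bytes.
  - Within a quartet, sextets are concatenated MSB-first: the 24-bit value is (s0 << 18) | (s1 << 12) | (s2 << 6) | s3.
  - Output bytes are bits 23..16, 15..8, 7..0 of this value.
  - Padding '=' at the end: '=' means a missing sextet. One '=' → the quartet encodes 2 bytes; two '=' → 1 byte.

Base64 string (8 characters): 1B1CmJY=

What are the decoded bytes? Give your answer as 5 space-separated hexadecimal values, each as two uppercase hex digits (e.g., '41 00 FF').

Answer: D4 1D 42 98 96

Derivation:
After char 0 ('1'=53): chars_in_quartet=1 acc=0x35 bytes_emitted=0
After char 1 ('B'=1): chars_in_quartet=2 acc=0xD41 bytes_emitted=0
After char 2 ('1'=53): chars_in_quartet=3 acc=0x35075 bytes_emitted=0
After char 3 ('C'=2): chars_in_quartet=4 acc=0xD41D42 -> emit D4 1D 42, reset; bytes_emitted=3
After char 4 ('m'=38): chars_in_quartet=1 acc=0x26 bytes_emitted=3
After char 5 ('J'=9): chars_in_quartet=2 acc=0x989 bytes_emitted=3
After char 6 ('Y'=24): chars_in_quartet=3 acc=0x26258 bytes_emitted=3
Padding '=': partial quartet acc=0x26258 -> emit 98 96; bytes_emitted=5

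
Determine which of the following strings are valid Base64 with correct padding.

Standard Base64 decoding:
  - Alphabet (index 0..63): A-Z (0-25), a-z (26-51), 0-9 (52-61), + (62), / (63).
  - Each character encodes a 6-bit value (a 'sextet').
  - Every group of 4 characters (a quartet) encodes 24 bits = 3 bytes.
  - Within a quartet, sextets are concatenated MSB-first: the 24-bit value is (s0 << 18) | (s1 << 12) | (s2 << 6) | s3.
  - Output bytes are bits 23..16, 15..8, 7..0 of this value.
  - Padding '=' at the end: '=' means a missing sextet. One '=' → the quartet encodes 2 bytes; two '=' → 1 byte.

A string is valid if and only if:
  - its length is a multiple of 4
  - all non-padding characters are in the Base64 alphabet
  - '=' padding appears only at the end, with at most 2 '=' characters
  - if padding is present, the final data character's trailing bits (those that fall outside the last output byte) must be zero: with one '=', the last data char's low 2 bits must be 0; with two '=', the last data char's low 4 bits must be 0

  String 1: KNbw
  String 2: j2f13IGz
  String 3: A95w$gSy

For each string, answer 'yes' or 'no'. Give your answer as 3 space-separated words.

Answer: yes yes no

Derivation:
String 1: 'KNbw' → valid
String 2: 'j2f13IGz' → valid
String 3: 'A95w$gSy' → invalid (bad char(s): ['$'])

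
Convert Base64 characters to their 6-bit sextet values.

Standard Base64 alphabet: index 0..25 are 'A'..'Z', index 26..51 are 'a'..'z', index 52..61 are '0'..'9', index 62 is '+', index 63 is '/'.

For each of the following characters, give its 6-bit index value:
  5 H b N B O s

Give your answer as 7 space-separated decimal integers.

'5': 0..9 range, 52 + ord('5') − ord('0') = 57
'H': A..Z range, ord('H') − ord('A') = 7
'b': a..z range, 26 + ord('b') − ord('a') = 27
'N': A..Z range, ord('N') − ord('A') = 13
'B': A..Z range, ord('B') − ord('A') = 1
'O': A..Z range, ord('O') − ord('A') = 14
's': a..z range, 26 + ord('s') − ord('a') = 44

Answer: 57 7 27 13 1 14 44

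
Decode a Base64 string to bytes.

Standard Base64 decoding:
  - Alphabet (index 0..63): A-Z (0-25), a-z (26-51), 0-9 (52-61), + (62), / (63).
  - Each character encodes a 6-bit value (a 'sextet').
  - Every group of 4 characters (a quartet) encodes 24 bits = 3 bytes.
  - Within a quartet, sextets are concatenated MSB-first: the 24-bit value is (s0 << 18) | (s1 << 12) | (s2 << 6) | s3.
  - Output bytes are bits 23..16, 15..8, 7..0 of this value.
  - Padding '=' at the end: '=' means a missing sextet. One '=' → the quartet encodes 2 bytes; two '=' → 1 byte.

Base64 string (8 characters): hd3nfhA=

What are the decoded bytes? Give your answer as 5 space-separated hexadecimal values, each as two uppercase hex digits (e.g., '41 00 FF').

After char 0 ('h'=33): chars_in_quartet=1 acc=0x21 bytes_emitted=0
After char 1 ('d'=29): chars_in_quartet=2 acc=0x85D bytes_emitted=0
After char 2 ('3'=55): chars_in_quartet=3 acc=0x21777 bytes_emitted=0
After char 3 ('n'=39): chars_in_quartet=4 acc=0x85DDE7 -> emit 85 DD E7, reset; bytes_emitted=3
After char 4 ('f'=31): chars_in_quartet=1 acc=0x1F bytes_emitted=3
After char 5 ('h'=33): chars_in_quartet=2 acc=0x7E1 bytes_emitted=3
After char 6 ('A'=0): chars_in_quartet=3 acc=0x1F840 bytes_emitted=3
Padding '=': partial quartet acc=0x1F840 -> emit 7E 10; bytes_emitted=5

Answer: 85 DD E7 7E 10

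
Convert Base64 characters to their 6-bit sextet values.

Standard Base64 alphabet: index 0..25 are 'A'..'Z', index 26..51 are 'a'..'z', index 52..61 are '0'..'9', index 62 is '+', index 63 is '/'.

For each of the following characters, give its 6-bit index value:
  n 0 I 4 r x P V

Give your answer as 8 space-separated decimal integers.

Answer: 39 52 8 56 43 49 15 21

Derivation:
'n': a..z range, 26 + ord('n') − ord('a') = 39
'0': 0..9 range, 52 + ord('0') − ord('0') = 52
'I': A..Z range, ord('I') − ord('A') = 8
'4': 0..9 range, 52 + ord('4') − ord('0') = 56
'r': a..z range, 26 + ord('r') − ord('a') = 43
'x': a..z range, 26 + ord('x') − ord('a') = 49
'P': A..Z range, ord('P') − ord('A') = 15
'V': A..Z range, ord('V') − ord('A') = 21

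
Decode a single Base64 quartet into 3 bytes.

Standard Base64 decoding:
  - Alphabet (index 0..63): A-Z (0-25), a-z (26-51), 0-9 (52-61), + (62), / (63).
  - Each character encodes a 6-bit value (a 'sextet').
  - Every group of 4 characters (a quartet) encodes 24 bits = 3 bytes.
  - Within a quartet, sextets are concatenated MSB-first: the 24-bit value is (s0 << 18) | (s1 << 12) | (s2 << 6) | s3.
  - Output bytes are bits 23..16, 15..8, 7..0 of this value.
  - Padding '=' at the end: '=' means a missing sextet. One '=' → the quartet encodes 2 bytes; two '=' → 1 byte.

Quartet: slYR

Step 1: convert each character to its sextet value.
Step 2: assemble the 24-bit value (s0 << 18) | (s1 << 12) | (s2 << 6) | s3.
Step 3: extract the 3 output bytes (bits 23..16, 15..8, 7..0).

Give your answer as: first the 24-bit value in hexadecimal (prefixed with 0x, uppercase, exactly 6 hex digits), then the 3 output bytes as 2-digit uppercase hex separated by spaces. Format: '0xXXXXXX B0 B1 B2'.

Answer: 0xB25611 B2 56 11

Derivation:
Sextets: s=44, l=37, Y=24, R=17
24-bit: (44<<18) | (37<<12) | (24<<6) | 17
      = 0xB00000 | 0x025000 | 0x000600 | 0x000011
      = 0xB25611
Bytes: (v>>16)&0xFF=B2, (v>>8)&0xFF=56, v&0xFF=11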